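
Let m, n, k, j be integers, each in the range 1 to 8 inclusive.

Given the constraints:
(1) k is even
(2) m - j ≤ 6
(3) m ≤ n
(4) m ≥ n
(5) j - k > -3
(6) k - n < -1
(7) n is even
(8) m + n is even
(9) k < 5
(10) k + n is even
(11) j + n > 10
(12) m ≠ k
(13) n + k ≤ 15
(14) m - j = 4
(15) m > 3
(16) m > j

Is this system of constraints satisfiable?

Satisfiable

Setting (m, n, k, j) = (8, 8, 4, 4) satisfies everything: constraint 2: m - j = 4; constraint 5: j - k = 0; constraint 6: k - n = -4, and the others follow.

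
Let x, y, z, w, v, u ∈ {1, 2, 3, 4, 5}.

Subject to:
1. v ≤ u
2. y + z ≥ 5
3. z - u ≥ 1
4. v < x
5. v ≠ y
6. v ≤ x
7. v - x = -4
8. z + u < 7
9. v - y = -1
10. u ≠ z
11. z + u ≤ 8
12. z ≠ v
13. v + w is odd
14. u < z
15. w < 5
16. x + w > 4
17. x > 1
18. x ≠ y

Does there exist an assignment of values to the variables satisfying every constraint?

Try x = 5, y = 2, z = 4, w = 2, v = 1, u = 1.
Check constraint 2: y + z = 6; constraint 3: z - u = 3. The remaining constraints are straightforward to verify.

Satisfiable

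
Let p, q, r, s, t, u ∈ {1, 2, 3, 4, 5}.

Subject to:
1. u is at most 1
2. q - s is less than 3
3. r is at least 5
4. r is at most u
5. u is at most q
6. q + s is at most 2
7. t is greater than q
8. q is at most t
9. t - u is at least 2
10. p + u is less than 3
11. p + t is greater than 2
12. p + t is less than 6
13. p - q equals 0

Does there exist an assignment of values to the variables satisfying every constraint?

Unsatisfiable

From constraint 3: r ≥ 5. From constraints 1 and 4: r ≤ u and u ≤ 1, so r ≤ 1. But 1 < 5, so no value of r works.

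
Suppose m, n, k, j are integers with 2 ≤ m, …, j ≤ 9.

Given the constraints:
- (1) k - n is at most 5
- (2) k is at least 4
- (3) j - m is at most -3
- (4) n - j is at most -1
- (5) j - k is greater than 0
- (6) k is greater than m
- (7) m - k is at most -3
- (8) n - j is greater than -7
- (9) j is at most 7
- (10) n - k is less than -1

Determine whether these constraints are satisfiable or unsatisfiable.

Constraints 1, 3, 4, and 7 give m − j ≥ 3, j − n ≥ 1, n − k ≥ -5, k − m ≥ 3.
Adding all 4 inequalities: the left sides telescope to 0, and the right sides sum to 3 + 1 + (-5) + 3 = 2. So 0 ≥ 2, which is false.

Unsatisfiable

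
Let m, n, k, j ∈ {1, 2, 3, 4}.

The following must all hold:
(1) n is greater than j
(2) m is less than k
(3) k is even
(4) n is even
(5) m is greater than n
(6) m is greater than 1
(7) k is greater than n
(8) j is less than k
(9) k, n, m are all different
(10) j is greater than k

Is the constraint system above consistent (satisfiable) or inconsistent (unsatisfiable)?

Unsatisfiable

Constraints 1, 2, 5, and 10 give k < j, j < n, n < m, m < k. Chaining: k < j < n < m < k, which forces k < k — impossible.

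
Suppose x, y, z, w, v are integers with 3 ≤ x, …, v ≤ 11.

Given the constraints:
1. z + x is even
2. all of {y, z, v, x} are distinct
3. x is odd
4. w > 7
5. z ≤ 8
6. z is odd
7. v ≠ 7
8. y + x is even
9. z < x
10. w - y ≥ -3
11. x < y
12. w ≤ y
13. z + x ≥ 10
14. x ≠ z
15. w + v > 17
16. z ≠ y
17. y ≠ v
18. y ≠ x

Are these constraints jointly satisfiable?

The assignment x = 7, y = 11, z = 5, w = 11, v = 8 works:
  constraint 10 holds since w - y = 0.
  constraint 13 holds since z + x = 12.
The rest check out directly.

Satisfiable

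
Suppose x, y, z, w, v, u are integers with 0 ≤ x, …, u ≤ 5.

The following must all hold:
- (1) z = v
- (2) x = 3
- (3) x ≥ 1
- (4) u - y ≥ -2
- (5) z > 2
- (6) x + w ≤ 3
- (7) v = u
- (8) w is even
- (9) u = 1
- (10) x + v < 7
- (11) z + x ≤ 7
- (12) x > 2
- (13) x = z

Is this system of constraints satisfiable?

Constraint 2 fixes x = 3 and constraint 9 fixes u = 1. Constraints 1, 7, and 13 give x = z = v = u, so x = u. But 3 ≠ 1 — contradiction.

Unsatisfiable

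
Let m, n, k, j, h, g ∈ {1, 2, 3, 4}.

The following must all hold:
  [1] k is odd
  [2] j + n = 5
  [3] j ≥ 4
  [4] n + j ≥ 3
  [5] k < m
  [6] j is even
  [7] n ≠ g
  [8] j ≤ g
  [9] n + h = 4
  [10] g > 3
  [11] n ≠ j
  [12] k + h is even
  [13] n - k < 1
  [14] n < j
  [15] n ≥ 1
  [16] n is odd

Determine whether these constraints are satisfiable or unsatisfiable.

Satisfiable

Try m = 4, n = 1, k = 3, j = 4, h = 3, g = 4.
Check constraint 2: j + n = 5; constraint 4: n + j = 5; constraint 9: n + h = 4. The remaining constraints are straightforward to verify.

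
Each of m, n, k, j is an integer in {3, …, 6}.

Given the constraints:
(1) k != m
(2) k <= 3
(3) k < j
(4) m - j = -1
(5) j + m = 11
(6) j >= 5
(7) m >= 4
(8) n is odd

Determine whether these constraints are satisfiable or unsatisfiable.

Try m = 5, n = 3, k = 3, j = 6.
Check constraint 4: m - j = -1; constraint 5: j + m = 11; constraint 8: n = 3 is odd. The remaining constraints are straightforward to verify.

Satisfiable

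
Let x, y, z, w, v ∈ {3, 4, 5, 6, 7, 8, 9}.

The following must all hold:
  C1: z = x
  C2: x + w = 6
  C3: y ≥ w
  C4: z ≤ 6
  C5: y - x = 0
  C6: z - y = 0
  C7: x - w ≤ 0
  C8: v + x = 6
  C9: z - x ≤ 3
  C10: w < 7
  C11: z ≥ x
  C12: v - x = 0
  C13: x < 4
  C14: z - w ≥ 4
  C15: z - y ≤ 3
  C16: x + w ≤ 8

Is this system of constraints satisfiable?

Constraints 7, 9, and 14 give z − w ≥ 4, w − x ≥ 0, x − z ≥ -3.
Adding all 3 inequalities: the left sides telescope to 0, and the right sides sum to 4 + 0 + (-3) = 1. So 0 ≥ 1, which is false.

Unsatisfiable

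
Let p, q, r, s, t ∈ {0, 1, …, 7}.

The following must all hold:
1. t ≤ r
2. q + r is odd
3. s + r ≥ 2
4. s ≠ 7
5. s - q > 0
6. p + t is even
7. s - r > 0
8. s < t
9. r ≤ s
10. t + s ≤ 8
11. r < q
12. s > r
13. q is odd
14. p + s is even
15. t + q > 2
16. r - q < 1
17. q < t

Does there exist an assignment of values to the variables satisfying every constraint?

Unsatisfiable

Constraints 1, 5, 8, and 11 give s < t, t ≤ r, r < q, q < s. Chaining: s < t ≤ r < q < s, which forces s < s — impossible.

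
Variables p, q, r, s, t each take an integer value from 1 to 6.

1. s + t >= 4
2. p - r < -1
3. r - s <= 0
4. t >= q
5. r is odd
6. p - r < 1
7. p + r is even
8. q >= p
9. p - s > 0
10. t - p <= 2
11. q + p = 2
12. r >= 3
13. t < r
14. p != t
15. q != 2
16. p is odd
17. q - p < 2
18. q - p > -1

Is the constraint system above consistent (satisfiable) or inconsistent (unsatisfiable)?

Constraints 3, 4, 8, 9, and 13 give q ≤ t, t < r, r ≤ s, s < p, p ≤ q. Chaining: q ≤ t < r ≤ s < p ≤ q, which forces q < q — impossible.

Unsatisfiable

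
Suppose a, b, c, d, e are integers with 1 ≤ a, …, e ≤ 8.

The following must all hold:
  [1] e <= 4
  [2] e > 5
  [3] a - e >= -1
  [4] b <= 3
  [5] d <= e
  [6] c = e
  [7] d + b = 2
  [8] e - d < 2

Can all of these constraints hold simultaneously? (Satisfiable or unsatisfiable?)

From constraint 2: e ≥ 6. From constraint 1: e ≤ 4. But 4 < 6, so no value of e works.

Unsatisfiable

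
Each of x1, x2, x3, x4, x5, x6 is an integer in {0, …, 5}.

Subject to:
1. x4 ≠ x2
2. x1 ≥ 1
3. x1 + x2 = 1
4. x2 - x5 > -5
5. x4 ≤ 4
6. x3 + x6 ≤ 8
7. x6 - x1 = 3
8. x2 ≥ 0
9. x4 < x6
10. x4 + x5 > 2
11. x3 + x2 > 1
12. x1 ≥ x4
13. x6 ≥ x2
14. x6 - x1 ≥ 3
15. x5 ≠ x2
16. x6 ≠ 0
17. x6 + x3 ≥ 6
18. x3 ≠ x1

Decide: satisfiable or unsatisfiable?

Satisfiable

One satisfying assignment is x1 = 1, x2 = 0, x3 = 4, x4 = 1, x5 = 4, x6 = 4.
For the less obvious constraints — constraint 3: x1 + x2 = 1; constraint 4: x2 - x5 = -4 — and the others hold by inspection.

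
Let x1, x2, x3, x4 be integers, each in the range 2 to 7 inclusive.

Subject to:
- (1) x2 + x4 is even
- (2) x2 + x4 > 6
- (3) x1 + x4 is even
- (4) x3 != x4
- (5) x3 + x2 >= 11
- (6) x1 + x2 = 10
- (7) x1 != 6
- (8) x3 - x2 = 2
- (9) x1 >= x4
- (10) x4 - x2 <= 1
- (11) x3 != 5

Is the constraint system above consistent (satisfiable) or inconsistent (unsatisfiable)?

Take x1 = 5, x2 = 5, x3 = 7, x4 = 3. Then constraint 2: x2 + x4 = 8; constraint 5: x3 + x2 = 12, and every other listed constraint is also met.

Satisfiable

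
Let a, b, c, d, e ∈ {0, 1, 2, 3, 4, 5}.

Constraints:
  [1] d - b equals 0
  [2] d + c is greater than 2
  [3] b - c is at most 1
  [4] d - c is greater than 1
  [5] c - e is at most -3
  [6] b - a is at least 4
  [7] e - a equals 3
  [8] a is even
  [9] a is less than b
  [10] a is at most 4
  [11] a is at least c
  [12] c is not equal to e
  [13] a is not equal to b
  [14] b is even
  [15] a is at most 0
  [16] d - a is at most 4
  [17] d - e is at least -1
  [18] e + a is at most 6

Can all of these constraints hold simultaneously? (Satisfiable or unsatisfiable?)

Constraints 3, 5, 6, 16, and 17 give d − e ≥ -1, e − c ≥ 3, c − b ≥ -1, b − a ≥ 4, a − d ≥ -4.
Adding all 5 inequalities: the left sides telescope to 0, and the right sides sum to (-1) + 3 + (-1) + 4 + (-4) = 1. So 0 ≥ 1, which is false.

Unsatisfiable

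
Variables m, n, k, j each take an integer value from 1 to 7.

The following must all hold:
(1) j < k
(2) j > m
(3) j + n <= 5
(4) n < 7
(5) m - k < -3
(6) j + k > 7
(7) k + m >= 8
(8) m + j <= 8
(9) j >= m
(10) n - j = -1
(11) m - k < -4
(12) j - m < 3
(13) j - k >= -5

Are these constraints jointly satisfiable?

Satisfiable

One satisfying assignment is m = 2, n = 2, k = 7, j = 3.
For the less obvious constraints — constraint 3: j + n = 5; constraint 5: m - k = -5 — and the others hold by inspection.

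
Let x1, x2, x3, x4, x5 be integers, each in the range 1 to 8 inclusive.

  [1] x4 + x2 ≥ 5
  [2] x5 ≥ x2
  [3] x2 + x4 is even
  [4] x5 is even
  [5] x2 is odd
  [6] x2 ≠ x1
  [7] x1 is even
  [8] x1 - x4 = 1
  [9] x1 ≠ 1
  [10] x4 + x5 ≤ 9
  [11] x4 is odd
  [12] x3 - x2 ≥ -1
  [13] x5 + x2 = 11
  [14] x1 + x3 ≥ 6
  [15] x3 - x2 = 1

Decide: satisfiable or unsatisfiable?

Satisfiable

One satisfying assignment is x1 = 2, x2 = 5, x3 = 6, x4 = 1, x5 = 6.
For the less obvious constraints — constraint 1: x4 + x2 = 6; constraint 8: x1 - x4 = 1; constraint 10: x4 + x5 = 7 — and the others hold by inspection.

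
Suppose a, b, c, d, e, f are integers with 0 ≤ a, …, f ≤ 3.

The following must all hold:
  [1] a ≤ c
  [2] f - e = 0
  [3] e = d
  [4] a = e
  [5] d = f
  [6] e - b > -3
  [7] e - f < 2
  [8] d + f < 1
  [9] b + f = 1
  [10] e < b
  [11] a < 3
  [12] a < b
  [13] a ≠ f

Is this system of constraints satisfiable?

Unsatisfiable

From constraints 3, 4, and 5, a = e = d = f, so a = f. But constraint 13 says a ≠ f. Contradiction.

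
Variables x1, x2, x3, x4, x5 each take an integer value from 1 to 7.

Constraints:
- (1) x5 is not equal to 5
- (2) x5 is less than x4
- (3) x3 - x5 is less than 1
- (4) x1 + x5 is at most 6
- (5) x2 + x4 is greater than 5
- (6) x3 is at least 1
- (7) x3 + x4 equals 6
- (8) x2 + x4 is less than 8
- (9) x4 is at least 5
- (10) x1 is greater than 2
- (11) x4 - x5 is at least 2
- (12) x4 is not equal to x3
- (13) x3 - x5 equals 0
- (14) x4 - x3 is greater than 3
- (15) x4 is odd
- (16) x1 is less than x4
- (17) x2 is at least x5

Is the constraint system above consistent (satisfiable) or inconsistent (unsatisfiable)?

Satisfiable

Take x1 = 3, x2 = 1, x3 = 1, x4 = 5, x5 = 1. Then constraint 3: x3 - x5 = 0; constraint 4: x1 + x5 = 4; constraint 5: x2 + x4 = 6, and every other listed constraint is also met.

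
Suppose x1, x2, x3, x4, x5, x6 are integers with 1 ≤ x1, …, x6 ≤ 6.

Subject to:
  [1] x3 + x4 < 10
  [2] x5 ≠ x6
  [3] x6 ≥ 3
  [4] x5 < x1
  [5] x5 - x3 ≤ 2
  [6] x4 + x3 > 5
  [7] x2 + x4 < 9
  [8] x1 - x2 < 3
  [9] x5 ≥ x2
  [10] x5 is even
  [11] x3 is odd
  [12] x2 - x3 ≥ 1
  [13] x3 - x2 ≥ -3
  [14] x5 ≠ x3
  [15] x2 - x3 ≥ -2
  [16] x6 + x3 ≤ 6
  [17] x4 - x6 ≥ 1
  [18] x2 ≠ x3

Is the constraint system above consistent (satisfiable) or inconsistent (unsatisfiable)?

Satisfiable

Take x1 = 6, x2 = 4, x3 = 3, x4 = 4, x5 = 4, x6 = 3. Then constraint 1: x3 + x4 = 7; constraint 5: x5 - x3 = 1, and every other listed constraint is also met.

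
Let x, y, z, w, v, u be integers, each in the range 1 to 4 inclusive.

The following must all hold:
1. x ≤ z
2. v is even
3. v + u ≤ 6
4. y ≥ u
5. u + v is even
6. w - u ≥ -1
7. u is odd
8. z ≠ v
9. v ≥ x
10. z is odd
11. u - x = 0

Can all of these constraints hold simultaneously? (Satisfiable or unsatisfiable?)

Unsatisfiable

Constraint 7 makes u odd and constraint 2 makes v even, so u + v must be odd. Constraint 5 says u + v is even — contradiction.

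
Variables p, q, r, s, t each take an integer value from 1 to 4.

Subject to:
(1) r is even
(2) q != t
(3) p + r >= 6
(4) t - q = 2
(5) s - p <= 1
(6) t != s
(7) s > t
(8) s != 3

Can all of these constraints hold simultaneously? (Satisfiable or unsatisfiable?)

Satisfiable

Setting (p, q, r, s, t) = (4, 1, 2, 4, 3) satisfies everything: constraint 3: p + r = 6; constraint 4: t - q = 2; constraint 5: s - p = 0, and the others follow.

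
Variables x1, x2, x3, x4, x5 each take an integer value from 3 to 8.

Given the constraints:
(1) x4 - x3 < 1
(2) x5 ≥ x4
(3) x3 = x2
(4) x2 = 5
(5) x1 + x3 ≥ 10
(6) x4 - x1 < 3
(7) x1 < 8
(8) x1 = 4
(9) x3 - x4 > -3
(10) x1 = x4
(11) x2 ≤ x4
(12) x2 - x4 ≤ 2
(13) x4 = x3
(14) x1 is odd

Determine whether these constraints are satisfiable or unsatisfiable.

Constraint 8 fixes x1 = 4 and constraint 4 fixes x2 = 5. Constraints 3, 10, and 13 give x1 = x4 = x3 = x2, so x1 = x2. But 4 ≠ 5 — contradiction.

Unsatisfiable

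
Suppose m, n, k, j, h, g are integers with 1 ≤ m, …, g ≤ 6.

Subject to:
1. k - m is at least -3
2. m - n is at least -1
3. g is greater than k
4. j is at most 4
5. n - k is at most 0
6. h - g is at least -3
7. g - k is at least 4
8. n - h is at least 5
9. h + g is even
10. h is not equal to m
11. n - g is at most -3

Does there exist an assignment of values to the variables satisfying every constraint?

Unsatisfiable

Constraints 1, 2, 6, 7, and 8 give h − g ≥ -3, g − k ≥ 4, k − m ≥ -3, m − n ≥ -1, n − h ≥ 5.
Adding all 5 inequalities: the left sides telescope to 0, and the right sides sum to (-3) + 4 + (-3) + (-1) + 5 = 2. So 0 ≥ 2, which is false.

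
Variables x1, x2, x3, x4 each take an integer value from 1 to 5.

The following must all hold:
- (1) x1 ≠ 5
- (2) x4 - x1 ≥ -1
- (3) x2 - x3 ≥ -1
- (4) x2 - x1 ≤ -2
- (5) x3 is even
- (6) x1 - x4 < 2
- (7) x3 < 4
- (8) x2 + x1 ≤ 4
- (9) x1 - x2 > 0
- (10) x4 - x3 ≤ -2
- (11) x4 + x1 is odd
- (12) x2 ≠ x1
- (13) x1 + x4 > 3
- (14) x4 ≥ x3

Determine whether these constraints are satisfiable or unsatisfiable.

Unsatisfiable

Constraints 2, 3, 4, and 10 give x3 − x4 ≥ 2, x4 − x1 ≥ -1, x1 − x2 ≥ 2, x2 − x3 ≥ -1.
Adding all 4 inequalities: the left sides telescope to 0, and the right sides sum to 2 + (-1) + 2 + (-1) = 2. So 0 ≥ 2, which is false.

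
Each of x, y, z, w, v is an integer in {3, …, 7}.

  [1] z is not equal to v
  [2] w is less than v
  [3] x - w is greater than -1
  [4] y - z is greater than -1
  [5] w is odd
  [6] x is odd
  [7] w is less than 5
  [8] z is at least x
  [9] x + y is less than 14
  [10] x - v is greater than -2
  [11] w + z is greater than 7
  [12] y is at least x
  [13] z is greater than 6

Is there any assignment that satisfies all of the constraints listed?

The assignment x = 5, y = 7, z = 7, w = 3, v = 4 works:
  constraint 3 holds since x - w = 2.
  constraint 4 holds since y - z = 0.
  constraint 9 holds since x + y = 12.
The rest check out directly.

Satisfiable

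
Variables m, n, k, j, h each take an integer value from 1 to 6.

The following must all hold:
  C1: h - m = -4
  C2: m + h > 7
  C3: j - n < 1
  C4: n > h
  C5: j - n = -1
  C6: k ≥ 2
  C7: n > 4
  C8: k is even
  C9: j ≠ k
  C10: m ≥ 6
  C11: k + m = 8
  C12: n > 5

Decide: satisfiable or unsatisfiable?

Satisfiable

Try m = 6, n = 6, k = 2, j = 5, h = 2.
Check constraint 1: h - m = -4; constraint 2: m + h = 8. The remaining constraints are straightforward to verify.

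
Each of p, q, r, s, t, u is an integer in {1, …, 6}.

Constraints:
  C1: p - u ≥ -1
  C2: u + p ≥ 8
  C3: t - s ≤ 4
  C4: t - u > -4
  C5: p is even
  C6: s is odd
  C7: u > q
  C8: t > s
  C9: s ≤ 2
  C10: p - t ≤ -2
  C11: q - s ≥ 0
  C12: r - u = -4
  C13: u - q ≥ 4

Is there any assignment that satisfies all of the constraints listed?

Unsatisfiable

Constraints 1, 3, 10, 11, and 13 give s − t ≥ -4, t − p ≥ 2, p − u ≥ -1, u − q ≥ 4, q − s ≥ 0.
Adding all 5 inequalities: the left sides telescope to 0, and the right sides sum to (-4) + 2 + (-1) + 4 + 0 = 1. So 0 ≥ 1, which is false.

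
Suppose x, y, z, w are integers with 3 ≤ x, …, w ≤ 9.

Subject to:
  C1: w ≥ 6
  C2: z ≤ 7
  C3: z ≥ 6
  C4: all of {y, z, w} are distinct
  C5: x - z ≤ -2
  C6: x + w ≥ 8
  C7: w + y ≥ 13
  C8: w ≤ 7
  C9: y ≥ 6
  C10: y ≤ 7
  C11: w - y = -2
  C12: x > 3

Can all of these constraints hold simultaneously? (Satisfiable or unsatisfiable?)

Unsatisfiable

Constraints 1, 2, 3, 8, 9, and 10 confine each of y, z, w to the 2 values {6, 7}.
Constraint 4 requires all 3 of them to be distinct, but only 2 values are available — impossible by the pigeonhole principle.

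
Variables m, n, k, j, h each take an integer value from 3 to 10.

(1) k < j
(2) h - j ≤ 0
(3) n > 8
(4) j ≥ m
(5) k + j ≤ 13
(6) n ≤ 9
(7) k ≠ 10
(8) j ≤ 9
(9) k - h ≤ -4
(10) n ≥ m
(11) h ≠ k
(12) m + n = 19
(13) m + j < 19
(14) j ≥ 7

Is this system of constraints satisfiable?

From constraints 4 and 8: m ≤ j ≤ 9. From constraint 6: n ≤ 9. Hence m + n ≤ 18. But constraint 12 requires m + n = 19, and 19 > 18. Contradiction.

Unsatisfiable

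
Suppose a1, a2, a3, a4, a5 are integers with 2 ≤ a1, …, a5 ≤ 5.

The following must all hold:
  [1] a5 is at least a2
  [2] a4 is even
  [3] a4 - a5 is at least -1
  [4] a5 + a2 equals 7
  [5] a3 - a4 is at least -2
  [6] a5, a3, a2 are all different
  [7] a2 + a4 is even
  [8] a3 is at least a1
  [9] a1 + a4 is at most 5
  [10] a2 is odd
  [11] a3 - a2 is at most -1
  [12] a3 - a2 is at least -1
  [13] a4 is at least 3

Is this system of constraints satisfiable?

Unsatisfiable

Constraint 10 makes a2 odd and constraint 2 makes a4 even, so a2 + a4 must be odd. Constraint 7 says a2 + a4 is even — contradiction.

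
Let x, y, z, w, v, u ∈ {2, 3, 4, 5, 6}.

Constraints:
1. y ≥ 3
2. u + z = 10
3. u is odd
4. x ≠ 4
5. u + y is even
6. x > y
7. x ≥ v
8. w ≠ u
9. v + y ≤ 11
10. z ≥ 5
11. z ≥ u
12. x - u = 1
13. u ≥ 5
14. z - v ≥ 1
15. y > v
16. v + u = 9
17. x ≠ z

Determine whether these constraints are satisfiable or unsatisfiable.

Satisfiable

Setting (x, y, z, w, v, u) = (6, 5, 5, 4, 4, 5) satisfies everything: constraint 2: u + z = 10; constraint 9: v + y = 9; constraint 12: x - u = 1, and the others follow.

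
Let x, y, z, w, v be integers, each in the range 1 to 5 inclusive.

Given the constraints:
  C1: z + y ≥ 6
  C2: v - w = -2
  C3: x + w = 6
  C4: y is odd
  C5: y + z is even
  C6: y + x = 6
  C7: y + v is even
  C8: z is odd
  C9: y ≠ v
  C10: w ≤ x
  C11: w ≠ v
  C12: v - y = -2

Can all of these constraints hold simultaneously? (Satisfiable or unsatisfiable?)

One satisfying assignment is x = 3, y = 3, z = 3, w = 3, v = 1.
For the less obvious constraints — constraint 1: z + y = 6; constraint 2: v - w = -2 — and the others hold by inspection.

Satisfiable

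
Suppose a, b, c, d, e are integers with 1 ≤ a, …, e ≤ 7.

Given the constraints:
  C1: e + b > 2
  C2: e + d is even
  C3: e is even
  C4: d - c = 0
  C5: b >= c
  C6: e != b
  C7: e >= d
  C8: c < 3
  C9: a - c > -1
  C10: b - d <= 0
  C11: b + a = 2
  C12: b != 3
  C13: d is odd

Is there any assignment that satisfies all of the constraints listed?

Constraint 3 makes e even and constraint 13 makes d odd, so e + d must be odd. Constraint 2 says e + d is even — contradiction.

Unsatisfiable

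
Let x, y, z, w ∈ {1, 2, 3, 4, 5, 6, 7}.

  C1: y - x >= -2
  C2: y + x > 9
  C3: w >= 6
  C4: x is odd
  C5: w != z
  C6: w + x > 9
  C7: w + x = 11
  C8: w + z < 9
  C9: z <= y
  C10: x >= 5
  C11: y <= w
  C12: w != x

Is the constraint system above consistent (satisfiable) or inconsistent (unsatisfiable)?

Try x = 5, y = 5, z = 1, w = 6.
Check constraint 1: y - x = 0; constraint 2: y + x = 10; constraint 6: w + x = 11. The remaining constraints are straightforward to verify.

Satisfiable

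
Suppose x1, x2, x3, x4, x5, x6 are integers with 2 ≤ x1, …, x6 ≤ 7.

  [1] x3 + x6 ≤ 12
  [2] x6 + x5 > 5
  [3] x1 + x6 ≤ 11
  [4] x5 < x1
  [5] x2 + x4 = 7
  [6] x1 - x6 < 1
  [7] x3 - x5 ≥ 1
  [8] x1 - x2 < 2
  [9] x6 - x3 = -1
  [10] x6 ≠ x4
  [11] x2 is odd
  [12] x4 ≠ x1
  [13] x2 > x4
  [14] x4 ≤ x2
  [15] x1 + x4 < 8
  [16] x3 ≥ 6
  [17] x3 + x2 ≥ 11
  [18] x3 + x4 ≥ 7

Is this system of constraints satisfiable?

Satisfiable

Take x1 = 4, x2 = 5, x3 = 6, x4 = 2, x5 = 3, x6 = 5. Then constraint 1: x3 + x6 = 11; constraint 2: x6 + x5 = 8, and every other listed constraint is also met.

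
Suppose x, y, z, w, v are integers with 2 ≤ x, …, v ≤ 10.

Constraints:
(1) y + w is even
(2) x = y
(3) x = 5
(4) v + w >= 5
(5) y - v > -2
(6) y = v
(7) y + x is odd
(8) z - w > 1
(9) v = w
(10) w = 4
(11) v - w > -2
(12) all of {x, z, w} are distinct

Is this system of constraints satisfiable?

Unsatisfiable

Constraint 3 fixes x = 5 and constraint 10 fixes w = 4. Constraints 2, 6, and 9 give x = y = v = w, so x = w. But 5 ≠ 4 — contradiction.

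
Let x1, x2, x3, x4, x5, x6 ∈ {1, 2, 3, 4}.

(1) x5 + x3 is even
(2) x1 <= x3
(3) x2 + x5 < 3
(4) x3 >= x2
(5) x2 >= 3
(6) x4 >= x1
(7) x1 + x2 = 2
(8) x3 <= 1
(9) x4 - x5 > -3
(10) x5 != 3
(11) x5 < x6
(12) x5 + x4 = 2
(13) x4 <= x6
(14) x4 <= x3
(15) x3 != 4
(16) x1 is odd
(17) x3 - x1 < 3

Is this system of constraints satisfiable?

Unsatisfiable

From constraints 4 and 5: x3 ≥ x2 and x2 ≥ 3, so x3 ≥ 3. From constraint 8: x3 ≤ 1. But 1 < 3, so no value of x3 works.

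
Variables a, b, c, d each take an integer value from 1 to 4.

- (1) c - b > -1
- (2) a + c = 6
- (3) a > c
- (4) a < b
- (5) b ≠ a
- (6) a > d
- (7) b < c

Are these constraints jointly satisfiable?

Constraints 3, 4, and 7 give b < c, c < a, a < b. Chaining: b < c < a < b, which forces b < b — impossible.

Unsatisfiable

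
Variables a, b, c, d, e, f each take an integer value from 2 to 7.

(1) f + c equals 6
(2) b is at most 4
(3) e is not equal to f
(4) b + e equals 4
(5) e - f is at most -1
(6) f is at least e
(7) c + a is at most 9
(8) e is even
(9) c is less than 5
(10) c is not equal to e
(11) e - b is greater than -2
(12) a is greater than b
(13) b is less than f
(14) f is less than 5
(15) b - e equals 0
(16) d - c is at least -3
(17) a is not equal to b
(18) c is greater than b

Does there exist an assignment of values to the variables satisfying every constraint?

Satisfiable

One satisfying assignment is a = 5, b = 2, c = 3, d = 3, e = 2, f = 3.
For the less obvious constraints — constraint 1: f + c = 6; constraint 4: b + e = 4 — and the others hold by inspection.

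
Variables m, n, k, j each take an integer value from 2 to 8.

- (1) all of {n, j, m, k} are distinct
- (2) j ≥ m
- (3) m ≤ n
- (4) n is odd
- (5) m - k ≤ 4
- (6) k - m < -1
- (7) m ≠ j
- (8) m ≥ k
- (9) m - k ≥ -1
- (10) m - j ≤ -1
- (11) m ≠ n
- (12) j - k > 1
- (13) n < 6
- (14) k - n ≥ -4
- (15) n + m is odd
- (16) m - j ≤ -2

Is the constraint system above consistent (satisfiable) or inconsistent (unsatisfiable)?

Setting (m, n, k, j) = (4, 5, 2, 6) satisfies everything: constraint 5: m - k = 2; constraint 6: k - m = -2; constraint 9: m - k = 2, and the others follow.

Satisfiable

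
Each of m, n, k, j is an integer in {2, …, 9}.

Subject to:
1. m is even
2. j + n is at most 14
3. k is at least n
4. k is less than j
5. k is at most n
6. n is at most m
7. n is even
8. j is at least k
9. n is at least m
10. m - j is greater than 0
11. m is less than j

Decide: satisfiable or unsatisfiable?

Constraints 3, 4, 9, and 10 give n ≤ k, k < j, j < m, m ≤ n. Chaining: n ≤ k < j < m ≤ n, which forces n < n — impossible.

Unsatisfiable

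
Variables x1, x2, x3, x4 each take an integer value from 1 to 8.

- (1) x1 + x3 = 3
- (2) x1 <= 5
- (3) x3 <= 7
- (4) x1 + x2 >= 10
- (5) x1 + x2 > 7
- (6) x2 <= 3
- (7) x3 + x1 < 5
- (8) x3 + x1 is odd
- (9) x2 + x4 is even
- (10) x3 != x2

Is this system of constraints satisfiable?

From constraint 2: x1 ≤ 5. From constraint 6: x2 ≤ 3. Hence x1 + x2 ≤ 8. But constraint 4 requires x1 + x2 ≥ 10, and 10 > 8. Contradiction.

Unsatisfiable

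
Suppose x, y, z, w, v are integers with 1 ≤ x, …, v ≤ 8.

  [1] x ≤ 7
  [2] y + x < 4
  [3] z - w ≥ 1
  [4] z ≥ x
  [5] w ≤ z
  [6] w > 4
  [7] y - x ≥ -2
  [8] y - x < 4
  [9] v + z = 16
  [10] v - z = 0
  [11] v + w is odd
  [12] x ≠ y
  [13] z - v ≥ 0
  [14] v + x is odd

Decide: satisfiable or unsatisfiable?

One satisfying assignment is x = 1, y = 2, z = 8, w = 7, v = 8.
For the less obvious constraints — constraint 2: y + x = 3; constraint 3: z - w = 1; constraint 7: y - x = 1 — and the others hold by inspection.

Satisfiable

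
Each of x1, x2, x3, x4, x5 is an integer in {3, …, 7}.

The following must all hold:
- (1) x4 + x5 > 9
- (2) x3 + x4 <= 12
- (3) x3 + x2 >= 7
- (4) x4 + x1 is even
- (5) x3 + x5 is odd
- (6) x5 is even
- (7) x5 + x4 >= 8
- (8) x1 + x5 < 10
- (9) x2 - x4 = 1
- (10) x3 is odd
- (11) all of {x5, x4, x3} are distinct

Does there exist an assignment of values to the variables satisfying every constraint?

Satisfiable

Take x1 = 4, x2 = 7, x3 = 3, x4 = 6, x5 = 4. Then constraint 1: x4 + x5 = 10; constraint 2: x3 + x4 = 9; constraint 3: x3 + x2 = 10, and every other listed constraint is also met.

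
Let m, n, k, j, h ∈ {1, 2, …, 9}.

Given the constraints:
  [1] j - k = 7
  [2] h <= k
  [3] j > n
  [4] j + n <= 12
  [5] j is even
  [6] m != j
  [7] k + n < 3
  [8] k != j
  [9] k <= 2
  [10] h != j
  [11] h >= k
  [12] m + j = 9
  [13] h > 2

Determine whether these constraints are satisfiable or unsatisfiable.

Unsatisfiable

From constraint 13: h ≥ 3. From constraints 2 and 9: h ≤ k and k ≤ 2, so h ≤ 2. But 2 < 3, so no value of h works.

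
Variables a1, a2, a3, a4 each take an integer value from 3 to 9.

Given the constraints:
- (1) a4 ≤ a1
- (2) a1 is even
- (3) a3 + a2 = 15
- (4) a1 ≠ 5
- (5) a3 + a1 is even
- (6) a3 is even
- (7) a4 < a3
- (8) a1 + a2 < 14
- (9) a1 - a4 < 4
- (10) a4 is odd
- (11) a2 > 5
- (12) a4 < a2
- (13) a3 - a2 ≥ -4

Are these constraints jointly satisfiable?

Try a1 = 4, a2 = 9, a3 = 6, a4 = 3.
Check constraint 3: a3 + a2 = 15; constraint 8: a1 + a2 = 13. The remaining constraints are straightforward to verify.

Satisfiable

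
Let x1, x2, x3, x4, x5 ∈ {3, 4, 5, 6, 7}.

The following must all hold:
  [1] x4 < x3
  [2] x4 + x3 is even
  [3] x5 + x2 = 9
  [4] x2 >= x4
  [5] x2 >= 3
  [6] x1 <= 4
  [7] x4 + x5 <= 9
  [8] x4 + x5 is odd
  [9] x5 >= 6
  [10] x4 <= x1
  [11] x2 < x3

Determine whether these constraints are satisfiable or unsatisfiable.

Satisfiable

Take x1 = 4, x2 = 3, x3 = 5, x4 = 3, x5 = 6. Then constraint 2: x4 + x3 = 8 is even; constraint 3: x5 + x2 = 9; constraint 7: x4 + x5 = 9, and every other listed constraint is also met.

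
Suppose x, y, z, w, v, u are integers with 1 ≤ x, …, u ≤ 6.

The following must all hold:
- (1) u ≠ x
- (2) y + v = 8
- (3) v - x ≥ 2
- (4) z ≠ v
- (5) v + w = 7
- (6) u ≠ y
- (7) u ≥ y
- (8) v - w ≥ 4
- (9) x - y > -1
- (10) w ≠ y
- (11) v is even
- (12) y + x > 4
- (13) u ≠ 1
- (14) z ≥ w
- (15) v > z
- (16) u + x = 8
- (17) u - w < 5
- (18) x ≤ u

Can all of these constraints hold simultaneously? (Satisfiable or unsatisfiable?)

Satisfiable

Take x = 3, y = 2, z = 2, w = 1, v = 6, u = 5. Then constraint 2: y + v = 8; constraint 3: v - x = 3, and every other listed constraint is also met.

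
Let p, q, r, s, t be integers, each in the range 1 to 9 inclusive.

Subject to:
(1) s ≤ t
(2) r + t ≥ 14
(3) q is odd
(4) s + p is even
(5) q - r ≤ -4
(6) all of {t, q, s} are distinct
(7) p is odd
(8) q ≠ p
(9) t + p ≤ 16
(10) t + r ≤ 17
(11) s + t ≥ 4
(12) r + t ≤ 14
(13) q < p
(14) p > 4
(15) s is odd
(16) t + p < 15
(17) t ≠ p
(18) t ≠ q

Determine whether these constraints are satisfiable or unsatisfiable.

Satisfiable

The assignment p = 9, q = 3, r = 9, s = 1, t = 5 works:
  constraint 2 holds since r + t = 14.
  constraint 5 holds since q - r = -6.
The rest check out directly.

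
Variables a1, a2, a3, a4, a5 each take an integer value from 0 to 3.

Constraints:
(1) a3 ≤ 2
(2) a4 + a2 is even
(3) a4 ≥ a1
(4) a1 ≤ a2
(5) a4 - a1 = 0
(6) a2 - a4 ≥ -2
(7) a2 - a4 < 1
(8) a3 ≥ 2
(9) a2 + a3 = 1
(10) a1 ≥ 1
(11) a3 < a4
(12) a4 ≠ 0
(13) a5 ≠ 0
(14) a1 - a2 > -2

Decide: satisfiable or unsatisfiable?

Unsatisfiable

From constraints 4 and 10: a2 ≥ a1 ≥ 1. From constraint 8: a3 ≥ 2. Hence a2 + a3 ≥ 3. But constraint 9 requires a2 + a3 = 1, and 1 < 3. Contradiction.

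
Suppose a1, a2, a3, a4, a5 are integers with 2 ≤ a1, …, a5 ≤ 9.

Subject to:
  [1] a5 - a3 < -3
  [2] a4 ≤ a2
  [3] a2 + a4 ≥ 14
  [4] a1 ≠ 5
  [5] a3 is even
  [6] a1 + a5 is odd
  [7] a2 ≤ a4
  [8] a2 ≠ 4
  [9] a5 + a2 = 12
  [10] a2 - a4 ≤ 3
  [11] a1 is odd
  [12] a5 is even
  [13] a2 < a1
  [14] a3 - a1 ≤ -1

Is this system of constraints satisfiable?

Satisfiable

Try a1 = 9, a2 = 8, a3 = 8, a4 = 8, a5 = 4.
Check constraint 1: a5 - a3 = -4; constraint 3: a2 + a4 = 16. The remaining constraints are straightforward to verify.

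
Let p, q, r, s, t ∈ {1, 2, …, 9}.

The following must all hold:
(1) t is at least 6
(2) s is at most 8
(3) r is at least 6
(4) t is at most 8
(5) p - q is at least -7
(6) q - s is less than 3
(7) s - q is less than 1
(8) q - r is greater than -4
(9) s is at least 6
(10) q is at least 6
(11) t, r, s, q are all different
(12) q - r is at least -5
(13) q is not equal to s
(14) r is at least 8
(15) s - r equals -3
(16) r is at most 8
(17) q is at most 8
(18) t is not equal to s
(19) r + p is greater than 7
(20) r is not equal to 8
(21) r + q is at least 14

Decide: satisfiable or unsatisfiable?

Unsatisfiable

Constraints 1, 2, 3, 4, 9, 10, 16, and 17 confine each of t, r, s, q to the 3 values {6, …, 8}.
Constraint 11 requires all 4 of them to be distinct, but only 3 values are available — impossible by the pigeonhole principle.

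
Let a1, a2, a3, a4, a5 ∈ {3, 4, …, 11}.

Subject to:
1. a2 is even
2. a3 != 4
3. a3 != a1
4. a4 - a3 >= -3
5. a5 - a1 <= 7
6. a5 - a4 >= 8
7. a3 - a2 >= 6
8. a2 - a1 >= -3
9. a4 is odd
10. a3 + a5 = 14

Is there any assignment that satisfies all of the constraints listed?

Unsatisfiable

Constraints 4, 5, 6, 7, and 8 give a4 − a3 ≥ -3, a3 − a2 ≥ 6, a2 − a1 ≥ -3, a1 − a5 ≥ -7, a5 − a4 ≥ 8.
Adding all 5 inequalities: the left sides telescope to 0, and the right sides sum to (-3) + 6 + (-3) + (-7) + 8 = 1. So 0 ≥ 1, which is false.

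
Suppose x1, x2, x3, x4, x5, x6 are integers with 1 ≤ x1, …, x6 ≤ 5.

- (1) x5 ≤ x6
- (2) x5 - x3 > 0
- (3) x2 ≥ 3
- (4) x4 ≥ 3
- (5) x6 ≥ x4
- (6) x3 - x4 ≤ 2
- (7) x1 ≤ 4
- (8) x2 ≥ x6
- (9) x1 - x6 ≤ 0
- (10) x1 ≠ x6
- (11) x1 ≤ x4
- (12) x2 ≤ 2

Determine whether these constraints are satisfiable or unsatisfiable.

Unsatisfiable

From constraints 4 and 5: x6 ≥ x4 and x4 ≥ 3, so x6 ≥ 3. From constraints 8 and 12: x6 ≤ x2 and x2 ≤ 2, so x6 ≤ 2. But 2 < 3, so no value of x6 works.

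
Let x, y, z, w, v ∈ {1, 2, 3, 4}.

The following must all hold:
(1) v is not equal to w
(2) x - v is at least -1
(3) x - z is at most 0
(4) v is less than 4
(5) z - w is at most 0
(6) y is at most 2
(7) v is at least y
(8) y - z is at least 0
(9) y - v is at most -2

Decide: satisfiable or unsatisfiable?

Constraints 2, 3, 8, and 9 give x − v ≥ -1, v − y ≥ 2, y − z ≥ 0, z − x ≥ 0.
Adding all 4 inequalities: the left sides telescope to 0, and the right sides sum to (-1) + 2 + 0 + 0 = 1. So 0 ≥ 1, which is false.

Unsatisfiable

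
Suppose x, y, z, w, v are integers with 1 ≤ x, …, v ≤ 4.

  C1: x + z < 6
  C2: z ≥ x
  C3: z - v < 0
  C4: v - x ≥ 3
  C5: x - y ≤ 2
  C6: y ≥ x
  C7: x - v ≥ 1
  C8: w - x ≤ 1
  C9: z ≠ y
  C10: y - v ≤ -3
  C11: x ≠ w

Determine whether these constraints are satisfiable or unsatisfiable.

Unsatisfiable

Constraints 5, 7, and 10 give y − x ≥ -2, x − v ≥ 1, v − y ≥ 3.
Adding all 3 inequalities: the left sides telescope to 0, and the right sides sum to (-2) + 1 + 3 = 2. So 0 ≥ 2, which is false.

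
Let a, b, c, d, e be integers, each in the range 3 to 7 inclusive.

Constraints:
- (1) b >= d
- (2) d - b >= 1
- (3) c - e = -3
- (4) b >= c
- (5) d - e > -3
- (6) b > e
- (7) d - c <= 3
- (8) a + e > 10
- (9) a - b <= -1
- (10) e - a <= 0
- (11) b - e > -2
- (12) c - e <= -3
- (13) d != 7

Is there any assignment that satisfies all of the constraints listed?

Constraints 2, 7, 9, 10, and 12 give b − a ≥ 1, a − e ≥ 0, e − c ≥ 3, c − d ≥ -3, d − b ≥ 1.
Adding all 5 inequalities: the left sides telescope to 0, and the right sides sum to 1 + 0 + 3 + (-3) + 1 = 2. So 0 ≥ 2, which is false.

Unsatisfiable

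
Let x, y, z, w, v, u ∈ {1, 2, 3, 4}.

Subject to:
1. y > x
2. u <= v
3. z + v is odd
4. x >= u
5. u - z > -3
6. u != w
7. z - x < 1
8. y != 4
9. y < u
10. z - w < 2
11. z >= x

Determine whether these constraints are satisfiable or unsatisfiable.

Constraints 1, 4, and 9 give u ≤ x, x < y, y < u. Chaining: u ≤ x < y < u, which forces u < u — impossible.

Unsatisfiable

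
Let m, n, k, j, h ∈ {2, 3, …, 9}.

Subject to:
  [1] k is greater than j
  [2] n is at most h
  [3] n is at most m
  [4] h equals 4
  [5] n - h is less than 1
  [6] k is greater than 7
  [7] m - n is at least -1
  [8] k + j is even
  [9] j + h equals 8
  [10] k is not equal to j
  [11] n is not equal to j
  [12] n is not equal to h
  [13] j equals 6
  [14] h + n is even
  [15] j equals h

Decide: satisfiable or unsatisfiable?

Constraint 13 fixes j = 6 and constraint 4 fixes h = 4, but constraint 15 requires j = h. Since 6 ≠ 4, contradiction.

Unsatisfiable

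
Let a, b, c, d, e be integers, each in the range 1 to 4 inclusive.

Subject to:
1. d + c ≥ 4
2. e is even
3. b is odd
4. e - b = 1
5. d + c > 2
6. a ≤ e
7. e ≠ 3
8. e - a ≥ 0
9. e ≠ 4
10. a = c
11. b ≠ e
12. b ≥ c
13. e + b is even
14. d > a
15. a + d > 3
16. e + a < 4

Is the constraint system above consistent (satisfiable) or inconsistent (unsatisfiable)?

Unsatisfiable

Constraint 2 makes e even and constraint 3 makes b odd, so e + b must be odd. Constraint 13 says e + b is even — contradiction.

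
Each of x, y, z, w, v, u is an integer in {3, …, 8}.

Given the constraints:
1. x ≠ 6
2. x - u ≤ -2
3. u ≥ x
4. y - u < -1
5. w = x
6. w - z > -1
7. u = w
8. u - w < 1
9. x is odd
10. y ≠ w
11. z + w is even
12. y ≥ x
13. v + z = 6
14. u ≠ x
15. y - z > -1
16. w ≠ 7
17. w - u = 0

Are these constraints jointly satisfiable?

Unsatisfiable

From constraints 5 and 7, u = w = x, so u = x. But constraint 14 says u ≠ x. Contradiction.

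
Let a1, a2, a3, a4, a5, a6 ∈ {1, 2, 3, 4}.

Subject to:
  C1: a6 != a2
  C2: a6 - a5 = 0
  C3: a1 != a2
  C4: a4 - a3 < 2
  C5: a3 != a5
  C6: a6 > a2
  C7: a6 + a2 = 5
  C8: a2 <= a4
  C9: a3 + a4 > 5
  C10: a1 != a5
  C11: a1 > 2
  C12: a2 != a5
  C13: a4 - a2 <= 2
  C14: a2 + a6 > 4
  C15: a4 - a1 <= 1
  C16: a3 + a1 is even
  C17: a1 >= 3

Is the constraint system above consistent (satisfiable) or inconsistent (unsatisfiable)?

Satisfiable

The assignment a1 = 4, a2 = 2, a3 = 4, a4 = 4, a5 = 3, a6 = 3 works:
  constraint 2 holds since a6 - a5 = 0.
  constraint 4 holds since a4 - a3 = 0.
The rest check out directly.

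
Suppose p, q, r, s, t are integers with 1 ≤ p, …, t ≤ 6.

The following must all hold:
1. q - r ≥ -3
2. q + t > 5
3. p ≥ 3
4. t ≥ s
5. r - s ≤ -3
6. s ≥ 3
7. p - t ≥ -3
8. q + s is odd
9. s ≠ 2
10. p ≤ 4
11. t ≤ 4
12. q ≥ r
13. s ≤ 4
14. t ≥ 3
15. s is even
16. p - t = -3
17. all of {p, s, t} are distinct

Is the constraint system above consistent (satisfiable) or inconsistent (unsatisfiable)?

Constraints 3, 6, 10, 11, 13, and 14 confine each of p, s, t to the 2 values {3, 4}.
Constraint 17 requires all 3 of them to be distinct, but only 2 values are available — impossible by the pigeonhole principle.

Unsatisfiable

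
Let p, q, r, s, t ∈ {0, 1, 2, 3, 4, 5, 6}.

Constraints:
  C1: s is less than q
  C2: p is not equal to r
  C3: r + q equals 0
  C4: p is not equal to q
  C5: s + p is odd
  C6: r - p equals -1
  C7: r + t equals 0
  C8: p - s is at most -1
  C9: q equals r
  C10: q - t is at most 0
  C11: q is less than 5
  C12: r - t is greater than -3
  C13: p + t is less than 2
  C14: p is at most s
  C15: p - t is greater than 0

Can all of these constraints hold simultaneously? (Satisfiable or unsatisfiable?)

Unsatisfiable

Constraints 1, 10, 14, and 15 give q ≤ t, t < p, p ≤ s, s < q. Chaining: q ≤ t < p ≤ s < q, which forces q < q — impossible.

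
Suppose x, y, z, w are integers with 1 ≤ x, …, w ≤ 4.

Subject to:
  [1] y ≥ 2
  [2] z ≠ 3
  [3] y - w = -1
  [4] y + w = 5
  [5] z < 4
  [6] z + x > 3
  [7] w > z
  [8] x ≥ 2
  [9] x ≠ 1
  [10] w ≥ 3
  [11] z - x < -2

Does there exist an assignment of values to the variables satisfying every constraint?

Satisfiable

Take x = 4, y = 2, z = 1, w = 3. Then constraint 3: y - w = -1; constraint 4: y + w = 5; constraint 6: z + x = 5, and every other listed constraint is also met.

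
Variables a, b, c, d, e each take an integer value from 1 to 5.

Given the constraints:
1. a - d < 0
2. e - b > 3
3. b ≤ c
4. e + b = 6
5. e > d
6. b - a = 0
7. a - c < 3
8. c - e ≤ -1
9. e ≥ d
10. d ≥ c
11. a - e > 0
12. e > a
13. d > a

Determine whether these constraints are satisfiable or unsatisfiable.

Constraints 1, 5, and 11 give e < a, a < d, d < e. Chaining: e < a < d < e, which forces e < e — impossible.

Unsatisfiable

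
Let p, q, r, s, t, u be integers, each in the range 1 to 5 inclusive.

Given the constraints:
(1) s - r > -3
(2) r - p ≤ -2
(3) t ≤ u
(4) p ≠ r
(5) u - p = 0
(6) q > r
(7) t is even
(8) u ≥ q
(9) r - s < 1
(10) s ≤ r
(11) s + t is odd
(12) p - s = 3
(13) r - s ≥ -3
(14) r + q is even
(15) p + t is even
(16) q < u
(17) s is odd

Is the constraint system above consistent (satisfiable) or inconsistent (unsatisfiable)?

The assignment p = 4, q = 3, r = 1, s = 1, t = 4, u = 4 works:
  constraint 1 holds since s - r = 0.
  constraint 2 holds since r - p = -3.
  constraint 5 holds since u - p = 0.
The rest check out directly.

Satisfiable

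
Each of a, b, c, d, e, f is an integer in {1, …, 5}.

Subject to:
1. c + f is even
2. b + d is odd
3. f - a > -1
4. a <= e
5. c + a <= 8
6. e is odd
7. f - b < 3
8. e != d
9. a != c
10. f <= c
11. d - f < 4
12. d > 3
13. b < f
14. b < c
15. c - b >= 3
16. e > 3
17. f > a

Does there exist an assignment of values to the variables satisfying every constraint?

Try a = 1, b = 1, c = 4, d = 4, e = 5, f = 2.
Check constraint 3: f - a = 1; constraint 5: c + a = 5; constraint 7: f - b = 1. The remaining constraints are straightforward to verify.

Satisfiable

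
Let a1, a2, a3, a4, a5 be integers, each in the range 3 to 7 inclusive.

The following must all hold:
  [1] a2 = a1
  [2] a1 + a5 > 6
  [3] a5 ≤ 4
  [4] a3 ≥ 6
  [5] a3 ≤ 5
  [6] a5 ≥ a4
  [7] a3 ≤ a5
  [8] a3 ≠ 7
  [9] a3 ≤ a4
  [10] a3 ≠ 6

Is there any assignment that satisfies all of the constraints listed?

Unsatisfiable

From constraints 4 and 9: a4 ≥ a3 and a3 ≥ 6, so a4 ≥ 6. From constraints 3 and 6: a4 ≤ a5 and a5 ≤ 4, so a4 ≤ 4. But 4 < 6, so no value of a4 works.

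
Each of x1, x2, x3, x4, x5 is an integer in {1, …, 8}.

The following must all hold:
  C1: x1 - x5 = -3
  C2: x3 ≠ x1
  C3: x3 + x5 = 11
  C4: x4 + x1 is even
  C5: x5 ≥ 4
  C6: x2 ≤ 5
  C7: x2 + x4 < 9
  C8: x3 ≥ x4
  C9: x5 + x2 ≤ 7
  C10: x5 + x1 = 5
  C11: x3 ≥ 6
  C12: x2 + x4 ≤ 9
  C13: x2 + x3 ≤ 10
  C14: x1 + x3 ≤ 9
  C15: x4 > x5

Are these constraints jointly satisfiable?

Satisfiable

Take x1 = 1, x2 = 1, x3 = 7, x4 = 5, x5 = 4. Then constraint 1: x1 - x5 = -3; constraint 3: x3 + x5 = 11, and every other listed constraint is also met.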